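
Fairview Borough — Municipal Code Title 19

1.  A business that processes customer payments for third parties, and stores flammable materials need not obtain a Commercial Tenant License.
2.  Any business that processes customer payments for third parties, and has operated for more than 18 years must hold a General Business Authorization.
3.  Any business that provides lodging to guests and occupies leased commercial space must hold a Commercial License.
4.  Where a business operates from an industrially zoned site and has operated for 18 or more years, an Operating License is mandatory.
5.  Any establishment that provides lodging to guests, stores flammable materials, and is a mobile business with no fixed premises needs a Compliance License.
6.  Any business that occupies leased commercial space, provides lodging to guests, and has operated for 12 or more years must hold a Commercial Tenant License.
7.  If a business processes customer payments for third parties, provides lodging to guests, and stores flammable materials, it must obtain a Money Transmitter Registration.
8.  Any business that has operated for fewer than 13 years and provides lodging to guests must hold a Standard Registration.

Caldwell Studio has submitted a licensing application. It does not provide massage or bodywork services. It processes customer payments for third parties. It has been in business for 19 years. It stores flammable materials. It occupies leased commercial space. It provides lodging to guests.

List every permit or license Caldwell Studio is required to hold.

Commercial License, General Business Authorization, Money Transmitter Registration

1. processes customer payments for third parties; stores flammable materials → exempt from Commercial Tenant License.
2. processes customer payments for third parties; years in business 19 > 18 → General Business Authorization required.
3. provides lodging to guests; occupies leased commercial space → Commercial License required.
4. occupies leased commercial space (not: operates from an industrially zoned site); years in business 19 ≥ 18 → Operating License not required.
5. provides lodging to guests; stores flammable materials; occupies leased commercial space (not: is a mobile business with no fixed premises) → Compliance License not required.
6. occupies leased commercial space; provides lodging to guests; years in business 19 ≥ 12 → Commercial Tenant License required.
7. processes customer payments for third parties; provides lodging to guests; stores flammable materials → Money Transmitter Registration required.
8. years in business 19 ≥ 13; provides lodging to guests → Standard Registration not required.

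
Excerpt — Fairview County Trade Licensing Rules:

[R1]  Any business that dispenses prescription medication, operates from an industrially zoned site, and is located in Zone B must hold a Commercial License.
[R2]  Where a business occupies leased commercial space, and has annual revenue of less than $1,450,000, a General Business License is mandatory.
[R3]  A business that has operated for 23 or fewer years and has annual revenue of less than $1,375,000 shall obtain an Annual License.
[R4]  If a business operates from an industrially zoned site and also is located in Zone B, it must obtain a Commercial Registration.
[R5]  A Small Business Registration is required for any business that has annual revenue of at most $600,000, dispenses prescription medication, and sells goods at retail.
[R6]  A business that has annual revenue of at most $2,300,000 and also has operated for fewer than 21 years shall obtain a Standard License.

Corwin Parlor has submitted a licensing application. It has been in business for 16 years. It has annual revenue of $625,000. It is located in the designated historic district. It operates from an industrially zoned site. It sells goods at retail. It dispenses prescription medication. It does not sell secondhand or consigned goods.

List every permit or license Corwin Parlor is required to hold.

Annual License, Standard License

[R1] dispenses prescription medication; operates from an industrially zoned site; is located in the designated historic district (not: is located in Zone B) → Commercial License not required.
[R2] operates from an industrially zoned site (not: occupies leased commercial space); revenue $625,000 < $1,450,000 → General Business License not required.
[R3] years in business 16 ≤ 23; revenue $625,000 < $1,375,000 → Annual License required.
[R4] operates from an industrially zoned site; is located in the designated historic district (not: is located in Zone B) → Commercial Registration not required.
[R5] revenue $625,000 > $600,000; dispenses prescription medication; sells goods at retail → Small Business Registration not required.
[R6] revenue $625,000 ≤ $2,300,000; years in business 16 < 21 → Standard License required.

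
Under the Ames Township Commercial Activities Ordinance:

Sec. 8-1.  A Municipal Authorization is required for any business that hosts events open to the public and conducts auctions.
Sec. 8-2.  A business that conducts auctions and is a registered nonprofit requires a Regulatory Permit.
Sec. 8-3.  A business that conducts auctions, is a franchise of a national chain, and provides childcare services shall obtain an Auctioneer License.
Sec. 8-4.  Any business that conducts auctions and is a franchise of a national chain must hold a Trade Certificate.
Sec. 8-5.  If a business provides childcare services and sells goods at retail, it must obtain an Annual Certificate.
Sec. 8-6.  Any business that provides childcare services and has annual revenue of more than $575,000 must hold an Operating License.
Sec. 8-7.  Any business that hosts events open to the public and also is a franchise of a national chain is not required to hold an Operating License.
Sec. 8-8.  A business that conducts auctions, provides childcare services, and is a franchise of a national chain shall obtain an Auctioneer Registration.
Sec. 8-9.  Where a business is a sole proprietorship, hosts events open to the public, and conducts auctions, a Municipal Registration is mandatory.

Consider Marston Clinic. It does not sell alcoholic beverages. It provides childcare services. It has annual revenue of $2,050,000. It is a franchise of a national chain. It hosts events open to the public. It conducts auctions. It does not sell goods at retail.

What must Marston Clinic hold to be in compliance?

Auctioneer License, Auctioneer Registration, Municipal Authorization, Trade Certificate

Sec. 8-1. hosts events open to the public; conducts auctions → Municipal Authorization required.
Sec. 8-2. conducts auctions; is a franchise of a national chain (not: is a registered nonprofit) → Regulatory Permit not required.
Sec. 8-3. conducts auctions; is a franchise of a national chain; provides childcare services → Auctioneer License required.
Sec. 8-4. conducts auctions; is a franchise of a national chain → Trade Certificate required.
Sec. 8-5. provides childcare services; does not sell goods at retail → Annual Certificate not required.
Sec. 8-6. provides childcare services; revenue $2,050,000 > $575,000 → Operating License required.
Sec. 8-7. hosts events open to the public; is a franchise of a national chain → exempt from Operating License.
Sec. 8-8. conducts auctions; provides childcare services; is a franchise of a national chain → Auctioneer Registration required.
Sec. 8-9. is a franchise of a national chain (not: is a sole proprietorship); hosts events open to the public; conducts auctions → Municipal Registration not required.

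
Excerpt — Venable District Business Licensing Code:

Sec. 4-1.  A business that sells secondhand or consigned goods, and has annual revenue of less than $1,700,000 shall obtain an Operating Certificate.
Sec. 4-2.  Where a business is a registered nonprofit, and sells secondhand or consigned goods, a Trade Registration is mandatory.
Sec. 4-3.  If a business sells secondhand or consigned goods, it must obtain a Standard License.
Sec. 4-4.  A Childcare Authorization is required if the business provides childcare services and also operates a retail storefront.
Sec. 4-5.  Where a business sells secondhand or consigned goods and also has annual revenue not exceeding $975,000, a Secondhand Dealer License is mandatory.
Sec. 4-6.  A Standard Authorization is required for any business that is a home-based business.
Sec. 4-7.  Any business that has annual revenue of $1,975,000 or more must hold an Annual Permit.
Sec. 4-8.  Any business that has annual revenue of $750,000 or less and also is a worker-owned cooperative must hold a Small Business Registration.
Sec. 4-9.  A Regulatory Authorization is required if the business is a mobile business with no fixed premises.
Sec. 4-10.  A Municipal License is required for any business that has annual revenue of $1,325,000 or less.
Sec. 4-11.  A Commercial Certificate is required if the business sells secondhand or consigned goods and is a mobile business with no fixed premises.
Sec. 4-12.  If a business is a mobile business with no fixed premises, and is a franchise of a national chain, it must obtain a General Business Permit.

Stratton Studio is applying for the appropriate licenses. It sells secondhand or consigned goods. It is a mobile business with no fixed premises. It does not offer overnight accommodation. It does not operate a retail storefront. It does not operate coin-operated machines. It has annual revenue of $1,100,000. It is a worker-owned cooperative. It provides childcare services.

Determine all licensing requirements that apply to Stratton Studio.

Commercial Certificate, Municipal License, Operating Certificate, Regulatory Authorization, Standard License

Sec. 4-1. sells secondhand or consigned goods; revenue $1,100,000 < $1,700,000 → Operating Certificate required.
Sec. 4-2. is a worker-owned cooperative (not: is a registered nonprofit); sells secondhand or consigned goods → Trade Registration not required.
Sec. 4-3. sells secondhand or consigned goods → Standard License required.
Sec. 4-4. provides childcare services; does not operate a retail storefront → Childcare Authorization not required.
Sec. 4-5. sells secondhand or consigned goods; revenue $1,100,000 > $975,000 → Secondhand Dealer License not required.
Sec. 4-6. is a mobile business with no fixed premises (not: is a home-based business) → Standard Authorization not required.
Sec. 4-7. revenue $1,100,000 < $1,975,000 → Annual Permit not required.
Sec. 4-8. revenue $1,100,000 > $750,000; is a worker-owned cooperative → Small Business Registration not required.
Sec. 4-9. is a mobile business with no fixed premises → Regulatory Authorization required.
Sec. 4-10. revenue $1,100,000 ≤ $1,325,000 → Municipal License required.
Sec. 4-11. sells secondhand or consigned goods; is a mobile business with no fixed premises → Commercial Certificate required.
Sec. 4-12. is a mobile business with no fixed premises; is a worker-owned cooperative (not: is a franchise of a national chain) → General Business Permit not required.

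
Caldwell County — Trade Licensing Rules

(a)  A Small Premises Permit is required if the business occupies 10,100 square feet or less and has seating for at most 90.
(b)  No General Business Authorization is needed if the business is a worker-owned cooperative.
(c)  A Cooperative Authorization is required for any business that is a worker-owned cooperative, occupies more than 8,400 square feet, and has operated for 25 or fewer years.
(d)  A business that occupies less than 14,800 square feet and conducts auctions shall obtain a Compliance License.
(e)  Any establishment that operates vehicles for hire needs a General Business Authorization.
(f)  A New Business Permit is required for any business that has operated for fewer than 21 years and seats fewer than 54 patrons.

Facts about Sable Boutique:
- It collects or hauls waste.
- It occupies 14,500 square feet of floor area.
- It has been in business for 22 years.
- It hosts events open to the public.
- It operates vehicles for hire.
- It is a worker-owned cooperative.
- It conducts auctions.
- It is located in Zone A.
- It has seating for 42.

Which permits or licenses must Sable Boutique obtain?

(a) floor area 14,500 square feet > 10,100 square feet; seating 42 ≤ 90 → Small Premises Permit not required.
(b) is a worker-owned cooperative → exempt from General Business Authorization.
(c) is a worker-owned cooperative; floor area 14,500 square feet > 8,400 square feet; years in business 22 ≤ 25 → Cooperative Authorization required.
(d) floor area 14,500 square feet < 14,800 square feet; conducts auctions → Compliance License required.
(e) operates vehicles for hire → General Business Authorization required.
(f) years in business 22 ≥ 21; seating 42 < 54 → New Business Permit not required.

Compliance License, Cooperative Authorization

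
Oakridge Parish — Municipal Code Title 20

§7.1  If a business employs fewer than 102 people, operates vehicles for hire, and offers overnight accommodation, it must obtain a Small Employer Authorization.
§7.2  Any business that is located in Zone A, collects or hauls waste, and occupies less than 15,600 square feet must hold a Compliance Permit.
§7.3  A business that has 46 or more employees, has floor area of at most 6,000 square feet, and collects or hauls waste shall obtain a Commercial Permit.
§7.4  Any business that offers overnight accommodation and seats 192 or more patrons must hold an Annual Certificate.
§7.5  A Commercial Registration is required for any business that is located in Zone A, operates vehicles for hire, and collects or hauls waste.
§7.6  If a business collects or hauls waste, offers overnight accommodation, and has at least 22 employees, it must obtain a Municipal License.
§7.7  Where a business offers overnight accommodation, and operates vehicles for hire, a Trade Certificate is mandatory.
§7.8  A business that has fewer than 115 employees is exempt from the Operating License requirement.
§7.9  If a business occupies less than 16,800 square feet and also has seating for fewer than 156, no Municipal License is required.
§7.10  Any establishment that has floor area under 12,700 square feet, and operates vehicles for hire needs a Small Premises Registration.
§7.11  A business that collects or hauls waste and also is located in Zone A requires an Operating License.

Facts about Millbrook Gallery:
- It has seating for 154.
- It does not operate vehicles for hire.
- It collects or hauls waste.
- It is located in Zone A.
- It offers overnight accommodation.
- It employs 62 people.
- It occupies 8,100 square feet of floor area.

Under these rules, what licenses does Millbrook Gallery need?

Compliance Permit

§7.1 employees 62 < 102; does not operate vehicles for hire; offers overnight accommodation → Small Employer Authorization not required.
§7.2 is located in Zone A; collects or hauls waste; floor area 8,100 square feet < 15,600 square feet → Compliance Permit required.
§7.3 employees 62 ≥ 46; floor area 8,100 square feet > 6,000 square feet; collects or hauls waste → Commercial Permit not required.
§7.4 offers overnight accommodation; seating 154 < 192 → Annual Certificate not required.
§7.5 is located in Zone A; does not operate vehicles for hire; collects or hauls waste → Commercial Registration not required.
§7.6 collects or hauls waste; offers overnight accommodation; employees 62 ≥ 22 → Municipal License required.
§7.7 offers overnight accommodation; does not operate vehicles for hire → Trade Certificate not required.
§7.8 employees 62 < 115 → exempt from Operating License.
§7.9 floor area 8,100 square feet < 16,800 square feet; seating 154 < 156 → exempt from Municipal License.
§7.10 floor area 8,100 square feet < 12,700 square feet; does not operate vehicles for hire → Small Premises Registration not required.
§7.11 collects or hauls waste; is located in Zone A → Operating License required.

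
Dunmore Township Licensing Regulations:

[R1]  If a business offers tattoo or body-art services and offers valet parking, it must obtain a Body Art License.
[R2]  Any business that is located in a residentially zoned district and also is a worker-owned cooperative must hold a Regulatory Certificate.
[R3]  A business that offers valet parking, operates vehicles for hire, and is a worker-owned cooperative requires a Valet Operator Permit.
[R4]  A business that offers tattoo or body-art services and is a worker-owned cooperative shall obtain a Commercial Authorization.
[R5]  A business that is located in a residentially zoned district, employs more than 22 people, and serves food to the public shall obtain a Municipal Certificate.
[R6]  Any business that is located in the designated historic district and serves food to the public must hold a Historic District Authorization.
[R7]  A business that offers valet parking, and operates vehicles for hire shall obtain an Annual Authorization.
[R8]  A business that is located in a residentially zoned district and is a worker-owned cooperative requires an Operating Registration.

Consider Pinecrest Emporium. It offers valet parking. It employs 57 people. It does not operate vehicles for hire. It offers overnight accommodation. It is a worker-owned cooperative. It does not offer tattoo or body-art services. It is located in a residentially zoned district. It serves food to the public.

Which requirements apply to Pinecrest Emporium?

[R1] does not offer tattoo or body-art services; offers valet parking → Body Art License not required.
[R2] is located in a residentially zoned district; is a worker-owned cooperative → Regulatory Certificate required.
[R3] offers valet parking; does not operate vehicles for hire; is a worker-owned cooperative → Valet Operator Permit not required.
[R4] does not offer tattoo or body-art services; is a worker-owned cooperative → Commercial Authorization not required.
[R5] is located in a residentially zoned district; employees 57 > 22; serves food to the public → Municipal Certificate required.
[R6] is located in a residentially zoned district (not: is located in the designated historic district); serves food to the public → Historic District Authorization not required.
[R7] offers valet parking; does not operate vehicles for hire → Annual Authorization not required.
[R8] is located in a residentially zoned district; is a worker-owned cooperative → Operating Registration required.

Municipal Certificate, Operating Registration, Regulatory Certificate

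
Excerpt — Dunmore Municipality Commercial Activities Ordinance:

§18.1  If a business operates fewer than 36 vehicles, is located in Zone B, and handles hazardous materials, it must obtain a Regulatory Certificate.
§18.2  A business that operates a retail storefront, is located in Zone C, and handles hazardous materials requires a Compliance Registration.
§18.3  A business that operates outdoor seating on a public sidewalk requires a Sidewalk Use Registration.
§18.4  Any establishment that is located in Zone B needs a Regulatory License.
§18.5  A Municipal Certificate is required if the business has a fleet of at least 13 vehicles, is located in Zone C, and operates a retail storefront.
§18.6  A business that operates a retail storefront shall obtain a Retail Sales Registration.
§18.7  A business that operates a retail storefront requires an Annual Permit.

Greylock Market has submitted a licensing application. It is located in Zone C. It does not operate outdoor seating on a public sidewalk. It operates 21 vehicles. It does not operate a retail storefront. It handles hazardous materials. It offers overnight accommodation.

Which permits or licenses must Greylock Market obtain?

§18.1 vehicles 21 < 36; is located in Zone C (not: is located in Zone B); handles hazardous materials → Regulatory Certificate not required.
§18.2 does not operate a retail storefront; is located in Zone C; handles hazardous materials → Compliance Registration not required.
§18.3 does not operate outdoor seating on a public sidewalk → Sidewalk Use Registration not required.
§18.4 is located in Zone C (not: is located in Zone B) → Regulatory License not required.
§18.5 vehicles 21 ≥ 13; is located in Zone C; does not operate a retail storefront → Municipal Certificate not required.
§18.6 does not operate a retail storefront → Retail Sales Registration not required.
§18.7 does not operate a retail storefront → Annual Permit not required.

None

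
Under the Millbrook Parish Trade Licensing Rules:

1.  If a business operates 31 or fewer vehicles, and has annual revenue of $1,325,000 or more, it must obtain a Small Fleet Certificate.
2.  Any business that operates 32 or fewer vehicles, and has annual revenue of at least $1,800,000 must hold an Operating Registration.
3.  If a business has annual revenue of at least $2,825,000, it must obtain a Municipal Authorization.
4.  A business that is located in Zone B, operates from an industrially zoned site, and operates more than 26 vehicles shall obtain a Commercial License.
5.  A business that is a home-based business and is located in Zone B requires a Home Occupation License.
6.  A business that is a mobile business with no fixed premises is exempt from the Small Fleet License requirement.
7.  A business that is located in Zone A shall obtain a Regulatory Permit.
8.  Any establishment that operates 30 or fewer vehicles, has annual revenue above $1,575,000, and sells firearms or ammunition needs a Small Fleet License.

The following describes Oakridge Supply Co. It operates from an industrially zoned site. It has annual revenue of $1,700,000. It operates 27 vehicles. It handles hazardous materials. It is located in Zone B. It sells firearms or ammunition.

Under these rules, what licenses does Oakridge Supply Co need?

1. vehicles 27 ≤ 31; revenue $1,700,000 ≥ $1,325,000 → Small Fleet Certificate required.
2. vehicles 27 ≤ 32; revenue $1,700,000 < $1,800,000 → Operating Registration not required.
3. revenue $1,700,000 < $2,825,000 → Municipal Authorization not required.
4. is located in Zone B; operates from an industrially zoned site; vehicles 27 > 26 → Commercial License required.
5. operates from an industrially zoned site (not: is a home-based business); is located in Zone B → Home Occupation License not required.
6. operates from an industrially zoned site (not: is a mobile business with no fixed premises) → Small Fleet License exemption does not apply.
7. is located in Zone B (not: is located in Zone A) → Regulatory Permit not required.
8. vehicles 27 ≤ 30; revenue $1,700,000 > $1,575,000; sells firearms or ammunition → Small Fleet License required.

Commercial License, Small Fleet Certificate, Small Fleet License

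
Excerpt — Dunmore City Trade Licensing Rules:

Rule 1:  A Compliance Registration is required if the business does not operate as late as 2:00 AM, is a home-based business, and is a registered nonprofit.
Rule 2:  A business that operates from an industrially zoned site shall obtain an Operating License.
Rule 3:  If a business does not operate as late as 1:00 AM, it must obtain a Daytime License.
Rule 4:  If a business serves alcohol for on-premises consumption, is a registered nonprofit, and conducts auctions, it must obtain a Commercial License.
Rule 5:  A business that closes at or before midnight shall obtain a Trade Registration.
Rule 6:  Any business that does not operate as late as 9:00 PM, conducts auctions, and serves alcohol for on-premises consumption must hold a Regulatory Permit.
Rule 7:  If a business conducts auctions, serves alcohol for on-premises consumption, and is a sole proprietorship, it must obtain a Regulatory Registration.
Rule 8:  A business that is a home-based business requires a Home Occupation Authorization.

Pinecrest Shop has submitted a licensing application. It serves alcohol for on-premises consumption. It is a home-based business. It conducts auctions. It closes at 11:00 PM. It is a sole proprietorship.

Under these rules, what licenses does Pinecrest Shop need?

Rule 1: closes 11:00 PM, at/before 2:00 AM; is a home-based business; is a sole proprietorship (not: is a registered nonprofit) → Compliance Registration not required.
Rule 2: is a home-based business (not: operates from an industrially zoned site) → Operating License not required.
Rule 3: closes 11:00 PM, at/before 1:00 AM → Daytime License required.
Rule 4: serves alcohol for on-premises consumption; is a sole proprietorship (not: is a registered nonprofit); conducts auctions → Commercial License not required.
Rule 5: closes 11:00 PM, at/before midnight → Trade Registration required.
Rule 6: closes 11:00 PM, after 9:00 PM; conducts auctions; serves alcohol for on-premises consumption → Regulatory Permit not required.
Rule 7: conducts auctions; serves alcohol for on-premises consumption; is a sole proprietorship → Regulatory Registration required.
Rule 8: is a home-based business → Home Occupation Authorization required.

Daytime License, Home Occupation Authorization, Regulatory Registration, Trade Registration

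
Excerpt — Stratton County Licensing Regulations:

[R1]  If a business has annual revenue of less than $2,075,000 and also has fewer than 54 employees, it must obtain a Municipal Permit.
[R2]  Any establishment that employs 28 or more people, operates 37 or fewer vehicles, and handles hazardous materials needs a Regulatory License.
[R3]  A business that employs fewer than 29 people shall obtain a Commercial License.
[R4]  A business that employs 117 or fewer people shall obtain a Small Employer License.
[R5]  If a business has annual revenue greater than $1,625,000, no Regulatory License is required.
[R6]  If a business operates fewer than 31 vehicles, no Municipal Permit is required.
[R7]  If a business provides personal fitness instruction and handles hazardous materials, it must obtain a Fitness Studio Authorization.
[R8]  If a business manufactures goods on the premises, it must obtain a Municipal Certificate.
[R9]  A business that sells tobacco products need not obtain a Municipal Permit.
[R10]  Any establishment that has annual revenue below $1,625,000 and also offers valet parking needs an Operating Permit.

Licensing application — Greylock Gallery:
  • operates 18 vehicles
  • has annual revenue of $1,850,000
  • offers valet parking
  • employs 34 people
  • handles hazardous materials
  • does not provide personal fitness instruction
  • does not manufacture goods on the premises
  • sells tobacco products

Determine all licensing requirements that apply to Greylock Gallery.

[R1] revenue $1,850,000 < $2,075,000; employees 34 < 54 → Municipal Permit required.
[R2] employees 34 ≥ 28; vehicles 18 ≤ 37; handles hazardous materials → Regulatory License required.
[R3] employees 34 ≥ 29 → Commercial License not required.
[R4] employees 34 ≤ 117 → Small Employer License required.
[R5] revenue $1,850,000 > $1,625,000 → exempt from Regulatory License.
[R6] vehicles 18 < 31 → exempt from Municipal Permit.
[R7] does not provide personal fitness instruction; handles hazardous materials → Fitness Studio Authorization not required.
[R8] does not manufacture goods on the premises → Municipal Certificate not required.
[R9] sells tobacco products → exempt from Municipal Permit.
[R10] revenue $1,850,000 ≥ $1,625,000; offers valet parking → Operating Permit not required.

Small Employer License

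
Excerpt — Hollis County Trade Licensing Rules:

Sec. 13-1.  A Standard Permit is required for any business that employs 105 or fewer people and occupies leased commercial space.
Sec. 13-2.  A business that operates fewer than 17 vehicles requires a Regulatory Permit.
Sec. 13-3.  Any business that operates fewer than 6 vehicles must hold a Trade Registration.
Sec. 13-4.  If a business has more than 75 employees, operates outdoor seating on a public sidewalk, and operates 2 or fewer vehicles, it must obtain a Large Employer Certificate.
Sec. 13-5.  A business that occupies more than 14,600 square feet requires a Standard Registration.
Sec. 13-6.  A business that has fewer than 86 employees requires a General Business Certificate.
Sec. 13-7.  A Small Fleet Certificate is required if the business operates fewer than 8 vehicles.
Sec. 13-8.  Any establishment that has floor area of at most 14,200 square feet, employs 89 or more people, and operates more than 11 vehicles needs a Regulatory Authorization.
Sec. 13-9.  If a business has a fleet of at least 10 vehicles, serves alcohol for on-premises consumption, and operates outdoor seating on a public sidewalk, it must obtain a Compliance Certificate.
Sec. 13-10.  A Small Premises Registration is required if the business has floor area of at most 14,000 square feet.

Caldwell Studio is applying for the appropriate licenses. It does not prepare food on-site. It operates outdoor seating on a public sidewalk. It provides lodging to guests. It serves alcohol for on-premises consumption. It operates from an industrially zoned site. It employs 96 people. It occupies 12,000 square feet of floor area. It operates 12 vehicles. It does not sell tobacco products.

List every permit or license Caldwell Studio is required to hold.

Compliance Certificate, Regulatory Authorization, Regulatory Permit, Small Premises Registration

Sec. 13-1. employees 96 ≤ 105; operates from an industrially zoned site (not: occupies leased commercial space) → Standard Permit not required.
Sec. 13-2. vehicles 12 < 17 → Regulatory Permit required.
Sec. 13-3. vehicles 12 ≥ 6 → Trade Registration not required.
Sec. 13-4. employees 96 > 75; operates outdoor seating on a public sidewalk; vehicles 12 > 2 → Large Employer Certificate not required.
Sec. 13-5. floor area 12,000 square feet ≤ 14,600 square feet → Standard Registration not required.
Sec. 13-6. employees 96 ≥ 86 → General Business Certificate not required.
Sec. 13-7. vehicles 12 ≥ 8 → Small Fleet Certificate not required.
Sec. 13-8. floor area 12,000 square feet ≤ 14,200 square feet; employees 96 ≥ 89; vehicles 12 > 11 → Regulatory Authorization required.
Sec. 13-9. vehicles 12 ≥ 10; serves alcohol for on-premises consumption; operates outdoor seating on a public sidewalk → Compliance Certificate required.
Sec. 13-10. floor area 12,000 square feet ≤ 14,000 square feet → Small Premises Registration required.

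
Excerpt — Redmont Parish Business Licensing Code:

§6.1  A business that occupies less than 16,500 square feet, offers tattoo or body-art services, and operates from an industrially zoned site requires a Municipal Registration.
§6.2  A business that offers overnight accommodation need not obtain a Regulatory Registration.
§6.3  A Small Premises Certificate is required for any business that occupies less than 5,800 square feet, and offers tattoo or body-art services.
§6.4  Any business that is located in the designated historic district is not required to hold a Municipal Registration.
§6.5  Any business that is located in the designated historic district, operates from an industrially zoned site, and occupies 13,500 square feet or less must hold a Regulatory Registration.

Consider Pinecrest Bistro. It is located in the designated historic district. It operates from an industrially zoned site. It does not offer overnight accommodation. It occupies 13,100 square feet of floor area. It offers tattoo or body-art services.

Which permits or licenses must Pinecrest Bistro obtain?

§6.1 floor area 13,100 square feet < 16,500 square feet; offers tattoo or body-art services; operates from an industrially zoned site → Municipal Registration required.
§6.2 does not offer overnight accommodation → Regulatory Registration exemption does not apply.
§6.3 floor area 13,100 square feet ≥ 5,800 square feet; offers tattoo or body-art services → Small Premises Certificate not required.
§6.4 is located in the designated historic district → exempt from Municipal Registration.
§6.5 is located in the designated historic district; operates from an industrially zoned site; floor area 13,100 square feet ≤ 13,500 square feet → Regulatory Registration required.

Regulatory Registration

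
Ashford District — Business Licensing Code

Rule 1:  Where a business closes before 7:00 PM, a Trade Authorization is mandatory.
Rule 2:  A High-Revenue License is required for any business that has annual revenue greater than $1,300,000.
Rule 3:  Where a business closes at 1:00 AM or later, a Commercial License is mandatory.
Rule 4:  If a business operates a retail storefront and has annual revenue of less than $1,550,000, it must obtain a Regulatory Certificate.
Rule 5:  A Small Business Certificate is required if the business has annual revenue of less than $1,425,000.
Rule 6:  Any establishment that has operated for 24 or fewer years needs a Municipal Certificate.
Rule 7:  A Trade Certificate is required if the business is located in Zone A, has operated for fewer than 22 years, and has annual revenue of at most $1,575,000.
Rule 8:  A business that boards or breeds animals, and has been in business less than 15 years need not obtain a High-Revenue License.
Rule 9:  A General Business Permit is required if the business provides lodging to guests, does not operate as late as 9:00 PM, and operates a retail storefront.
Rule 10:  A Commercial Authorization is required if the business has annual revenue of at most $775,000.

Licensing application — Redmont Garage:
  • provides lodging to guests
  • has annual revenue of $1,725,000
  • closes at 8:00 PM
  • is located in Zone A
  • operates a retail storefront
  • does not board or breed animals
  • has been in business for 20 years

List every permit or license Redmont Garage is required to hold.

General Business Permit, High-Revenue License, Municipal Certificate

Rule 1: closes 8:00 PM, after 7:00 PM → Trade Authorization not required.
Rule 2: revenue $1,725,000 > $1,300,000 → High-Revenue License required.
Rule 3: closes 8:00 PM, at/before 1:00 AM → Commercial License not required.
Rule 4: operates a retail storefront; revenue $1,725,000 ≥ $1,550,000 → Regulatory Certificate not required.
Rule 5: revenue $1,725,000 ≥ $1,425,000 → Small Business Certificate not required.
Rule 6: years in business 20 ≤ 24 → Municipal Certificate required.
Rule 7: is located in Zone A; years in business 20 < 22; revenue $1,725,000 > $1,575,000 → Trade Certificate not required.
Rule 8: does not board or breed animals; years in business 20 ≥ 15 → High-Revenue License exemption does not apply.
Rule 9: provides lodging to guests; closes 8:00 PM, at/before 9:00 PM; operates a retail storefront → General Business Permit required.
Rule 10: revenue $1,725,000 > $775,000 → Commercial Authorization not required.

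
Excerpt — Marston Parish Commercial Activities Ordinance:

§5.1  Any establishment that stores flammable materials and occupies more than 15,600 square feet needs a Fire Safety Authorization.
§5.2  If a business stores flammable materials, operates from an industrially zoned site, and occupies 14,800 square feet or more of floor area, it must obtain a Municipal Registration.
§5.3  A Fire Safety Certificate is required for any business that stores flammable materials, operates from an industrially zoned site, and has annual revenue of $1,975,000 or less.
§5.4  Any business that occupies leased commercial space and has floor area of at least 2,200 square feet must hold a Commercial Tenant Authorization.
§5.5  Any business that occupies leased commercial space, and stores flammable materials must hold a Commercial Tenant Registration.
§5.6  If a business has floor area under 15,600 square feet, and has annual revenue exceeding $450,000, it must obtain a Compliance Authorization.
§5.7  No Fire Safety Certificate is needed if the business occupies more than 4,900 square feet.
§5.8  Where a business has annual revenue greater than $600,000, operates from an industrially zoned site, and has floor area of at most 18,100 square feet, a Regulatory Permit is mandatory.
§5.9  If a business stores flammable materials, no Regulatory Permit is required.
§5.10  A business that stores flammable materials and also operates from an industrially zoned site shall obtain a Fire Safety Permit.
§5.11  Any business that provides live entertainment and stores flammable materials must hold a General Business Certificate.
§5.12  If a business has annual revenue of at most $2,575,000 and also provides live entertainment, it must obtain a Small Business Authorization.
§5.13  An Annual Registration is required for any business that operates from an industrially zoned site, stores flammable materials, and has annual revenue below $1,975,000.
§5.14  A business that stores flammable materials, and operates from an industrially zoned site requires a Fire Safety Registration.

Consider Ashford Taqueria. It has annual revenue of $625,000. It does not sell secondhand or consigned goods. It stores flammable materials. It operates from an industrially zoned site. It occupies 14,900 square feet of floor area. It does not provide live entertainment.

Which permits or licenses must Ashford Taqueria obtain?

Annual Registration, Compliance Authorization, Fire Safety Permit, Fire Safety Registration, Municipal Registration

§5.1 stores flammable materials; floor area 14,900 square feet ≤ 15,600 square feet → Fire Safety Authorization not required.
§5.2 stores flammable materials; operates from an industrially zoned site; floor area 14,900 square feet ≥ 14,800 square feet → Municipal Registration required.
§5.3 stores flammable materials; operates from an industrially zoned site; revenue $625,000 ≤ $1,975,000 → Fire Safety Certificate required.
§5.4 operates from an industrially zoned site (not: occupies leased commercial space); floor area 14,900 square feet ≥ 2,200 square feet → Commercial Tenant Authorization not required.
§5.5 operates from an industrially zoned site (not: occupies leased commercial space); stores flammable materials → Commercial Tenant Registration not required.
§5.6 floor area 14,900 square feet < 15,600 square feet; revenue $625,000 > $450,000 → Compliance Authorization required.
§5.7 floor area 14,900 square feet > 4,900 square feet → exempt from Fire Safety Certificate.
§5.8 revenue $625,000 > $600,000; operates from an industrially zoned site; floor area 14,900 square feet ≤ 18,100 square feet → Regulatory Permit required.
§5.9 stores flammable materials → exempt from Regulatory Permit.
§5.10 stores flammable materials; operates from an industrially zoned site → Fire Safety Permit required.
§5.11 does not provide live entertainment; stores flammable materials → General Business Certificate not required.
§5.12 revenue $625,000 ≤ $2,575,000; does not provide live entertainment → Small Business Authorization not required.
§5.13 operates from an industrially zoned site; stores flammable materials; revenue $625,000 < $1,975,000 → Annual Registration required.
§5.14 stores flammable materials; operates from an industrially zoned site → Fire Safety Registration required.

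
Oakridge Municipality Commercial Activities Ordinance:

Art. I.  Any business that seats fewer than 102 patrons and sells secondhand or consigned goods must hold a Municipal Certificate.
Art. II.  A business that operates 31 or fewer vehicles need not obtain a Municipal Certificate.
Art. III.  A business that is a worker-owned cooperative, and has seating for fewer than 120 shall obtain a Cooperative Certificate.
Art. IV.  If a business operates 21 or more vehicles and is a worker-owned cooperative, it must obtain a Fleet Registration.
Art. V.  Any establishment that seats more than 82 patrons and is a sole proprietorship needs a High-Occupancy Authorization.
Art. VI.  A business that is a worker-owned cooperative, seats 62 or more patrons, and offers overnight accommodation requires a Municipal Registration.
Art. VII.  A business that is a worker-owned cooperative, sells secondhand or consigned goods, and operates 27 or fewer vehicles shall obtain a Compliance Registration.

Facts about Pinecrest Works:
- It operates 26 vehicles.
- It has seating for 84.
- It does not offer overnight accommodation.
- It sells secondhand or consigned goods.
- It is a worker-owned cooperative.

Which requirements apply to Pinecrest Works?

Compliance Registration, Cooperative Certificate, Fleet Registration

Art. I. seating 84 < 102; sells secondhand or consigned goods → Municipal Certificate required.
Art. II. vehicles 26 ≤ 31 → exempt from Municipal Certificate.
Art. III. is a worker-owned cooperative; seating 84 < 120 → Cooperative Certificate required.
Art. IV. vehicles 26 ≥ 21; is a worker-owned cooperative → Fleet Registration required.
Art. V. seating 84 > 82; is a worker-owned cooperative (not: is a sole proprietorship) → High-Occupancy Authorization not required.
Art. VI. is a worker-owned cooperative; seating 84 ≥ 62; does not offer overnight accommodation → Municipal Registration not required.
Art. VII. is a worker-owned cooperative; sells secondhand or consigned goods; vehicles 26 ≤ 27 → Compliance Registration required.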